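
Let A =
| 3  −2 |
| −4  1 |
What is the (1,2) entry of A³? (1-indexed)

A² = [[17, −8], [−16, 9]]
A³ = [[83, −42], [−84, 41]]

−42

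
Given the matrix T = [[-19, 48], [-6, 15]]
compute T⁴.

[[721, -1920], [240, -639]]

tr T = -4 and det T = 3, so the characteristic polynomial is λ² − (-4)λ + (3) with roots -1 and -3.
Eigenvectors give P = [[8, 3], [3, 1]] with P⁻¹ = [[-1, 3], [3, -8]], and T = P·diag(-1, -3)·P⁻¹.
Then T⁴ = P·diag(1, 81)·P⁻¹ = [[8, 243], [3, 81]] · [[-1, 3], [3, -8]] = [[721, -1920], [240, -639]].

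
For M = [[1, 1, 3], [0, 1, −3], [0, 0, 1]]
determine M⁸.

[[1, 8, −60], [0, 1, −24], [0, 0, 1]]

M = I + N where N = [[0, 1, 3], [0, 0, −3], [0, 0, 0]] is strictly upper-triangular, so N³ = 0.
(I + N)⁸ = I + 8·N + 28·N² = [[1, 8, −60], [0, 1, −24], [0, 0, 1]].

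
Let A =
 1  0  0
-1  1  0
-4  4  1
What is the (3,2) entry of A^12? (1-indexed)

A = I + N where N = [[0, 0, 0], [-1, 0, 0], [-4, 4, 0]] is strictly lower-triangular, so N^3 = 0.
(I + N)^12 = I + 12·N + 66·N^2 = [[1, 0, 0], [-12, 1, 0], [-312, 48, 1]].

48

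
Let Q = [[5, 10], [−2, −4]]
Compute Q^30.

[[5, 10], [−2, −4]]

Q² = Q (a projection; rank 1, trace 1), so Q^30 = Q.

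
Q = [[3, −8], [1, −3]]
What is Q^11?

[[3, −8], [1, −3]]

Q² = I (check: tr Q = 0 and det Q = −1), so Q^11 = Q since 11 is odd.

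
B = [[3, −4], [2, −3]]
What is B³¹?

B² = I (check: tr B = 0 and det B = −1), so B³¹ = B since 31 is odd.

[[3, −4], [2, −3]]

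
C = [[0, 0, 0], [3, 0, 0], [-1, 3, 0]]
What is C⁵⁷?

C is strictly triangular, hence nilpotent: C³ = 0, so C⁵⁷ = 0.

[[0, 0, 0], [0, 0, 0], [0, 0, 0]]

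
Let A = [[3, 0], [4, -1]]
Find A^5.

tr A = 2 and det A = -3, so the characteristic polynomial is λ² − (2)λ + (-3) with roots 3 and -1.
Eigenvectors give P = [[1, 0], [1, -1]] with P⁻¹ = [[1, 0], [1, -1]], and A = P·diag(3, -1)·P⁻¹.
Then A^5 = P·diag(243, -1)·P⁻¹ = [[243, 0], [243, 1]] · [[1, 0], [1, -1]] = [[243, 0], [244, -1]].

[[243, 0], [244, -1]]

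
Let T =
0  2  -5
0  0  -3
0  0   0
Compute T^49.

[[0, 0, 0], [0, 0, 0], [0, 0, 0]]

T is strictly triangular, hence nilpotent: T^3 = 0, so T^49 = 0.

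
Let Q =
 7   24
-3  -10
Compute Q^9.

[[4087, 12264], [-1533, -4600]]

tr Q = -3 and det Q = 2, so the characteristic polynomial is λ² − (-3)λ + (2) with roots -1 and -2.
Eigenvectors give P = [[-3, -8], [1, 3]] with P⁻¹ = [[-3, -8], [1, 3]], and Q = P·diag(-1, -2)·P⁻¹.
Then Q^9 = P·diag(-1, -512)·P⁻¹ = [[3, 4096], [-1, -1536]] · [[-3, -8], [1, 3]] = [[4087, 12264], [-1533, -4600]].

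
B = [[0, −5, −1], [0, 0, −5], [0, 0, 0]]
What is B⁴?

B is strictly triangular, hence nilpotent: B³ = 0, so B⁴ = 0.

[[0, 0, 0], [0, 0, 0], [0, 0, 0]]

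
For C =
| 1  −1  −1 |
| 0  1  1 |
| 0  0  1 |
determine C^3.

[[1, −3, −6], [0, 1, 3], [0, 0, 1]]

C = I + N where N = [[0, −1, −1], [0, 0, 1], [0, 0, 0]] is strictly upper-triangular, so N^3 = 0.
(I + N)^3 = I + 3·N + 3·N^2 = [[1, −3, −6], [0, 1, 3], [0, 0, 1]].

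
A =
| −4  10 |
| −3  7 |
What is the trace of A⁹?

513

tr A = 3 and det A = 2, so the characteristic polynomial is λ² − (3)λ + (2) with roots 1 and 2.
Eigenvectors give P = [[2, −5], [1, −3]] with P⁻¹ = [[3, −5], [1, −2]], and A = P·diag(1, 2)·P⁻¹.
Then A⁹ = P·diag(1, 512)·P⁻¹ = [[2, −2560], [1, −1536]] · [[3, −5], [1, −2]] = [[−2554, 5110], [−1533, 3067]].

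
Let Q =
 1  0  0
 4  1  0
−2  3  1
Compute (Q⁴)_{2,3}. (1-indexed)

Q = I + N where N = [[0, 0, 0], [4, 0, 0], [−2, 3, 0]] is strictly lower-triangular, so N³ = 0.
(I + N)⁴ = I + 4·N + 6·N² = [[1, 0, 0], [16, 1, 0], [64, 12, 1]].

0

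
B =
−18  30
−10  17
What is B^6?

tr B = −1 and det B = −6, so the characteristic polynomial is λ² − (−1)λ + (−6) with roots −3 and 2.
Eigenvectors give P = [[2, −3], [1, −2]] with P⁻¹ = [[2, −3], [1, −2]], and B = P·diag(−3, 2)·P⁻¹.
Then B^6 = P·diag(729, 64)·P⁻¹ = [[1458, −192], [729, −128]] · [[2, −3], [1, −2]] = [[2724, −3990], [1330, −1931]].

[[2724, −3990], [1330, −1931]]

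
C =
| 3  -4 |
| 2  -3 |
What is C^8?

[[1, 0], [0, 1]]

C² = I (check: tr C = 0 and det C = -1), so C^8 = I since 8 is even.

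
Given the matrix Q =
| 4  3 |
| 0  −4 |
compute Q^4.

[[256, 0], [0, 256]]

Q^2 = [[16, 0], [0, 16]]
Q^3 = [[64, 48], [0, −64]]
Q^4 = [[256, 0], [0, 256]]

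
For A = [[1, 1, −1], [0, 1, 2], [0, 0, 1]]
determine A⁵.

A = I + N where N = [[0, 1, −1], [0, 0, 2], [0, 0, 0]] is strictly upper-triangular, so N³ = 0.
(I + N)⁵ = I + 5·N + 10·N² = [[1, 5, 15], [0, 1, 10], [0, 0, 1]].

[[1, 5, 15], [0, 1, 10], [0, 0, 1]]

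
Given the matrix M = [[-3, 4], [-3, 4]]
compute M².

M² = M (a projection; rank 1, trace 1), so M² = M.

[[-3, 4], [-3, 4]]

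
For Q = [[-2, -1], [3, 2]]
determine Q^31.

Q² = I (check: tr Q = 0 and det Q = -1), so Q^31 = Q since 31 is odd.

[[-2, -1], [3, 2]]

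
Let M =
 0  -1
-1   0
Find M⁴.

[[1, 0], [0, 1]]

M² = I (check: tr M = 0 and det M = -1), so M⁴ = I since 4 is even.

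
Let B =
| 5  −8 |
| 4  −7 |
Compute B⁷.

[[2189, −4376], [2188, −4375]]

tr B = −2 and det B = −3, so the characteristic polynomial is λ² − (−2)λ + (−3) with roots 1 and −3.
Eigenvectors give P = [[−2, 1], [−1, 1]] with P⁻¹ = [[−1, 1], [−1, 2]], and B = P·diag(1, −3)·P⁻¹.
Then B⁷ = P·diag(1, −2187)·P⁻¹ = [[−2, −2187], [−1, −2187]] · [[−1, 1], [−1, 2]] = [[2189, −4376], [2188, −4375]].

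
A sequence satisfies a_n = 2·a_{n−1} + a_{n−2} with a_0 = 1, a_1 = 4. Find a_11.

With companion matrix A = [[2, 1], [1, 0]], [a_n, a_{n−1}]ᵀ = A·[a_{n−1}, a_{n−2}]ᵀ, so [a_11, a_10]ᵀ = A^10·[a_1, a_0]ᵀ.
A^10 = [[5741, 2378], [2378, 985]], giving [a_11, a_10]ᵀ = [[25342], [10497]].

25342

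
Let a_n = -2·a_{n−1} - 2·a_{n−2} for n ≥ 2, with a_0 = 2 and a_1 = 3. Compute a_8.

32

With companion matrix Q = [[-2, -2], [1, 0]], [a_n, a_{n−1}]ᵀ = Q·[a_{n−1}, a_{n−2}]ᵀ, so [a_8, a_7]ᵀ = Q⁷·[a_1, a_0]ᵀ.
Q⁷ = [[0, 16], [-8, -16]], giving [a_8, a_7]ᵀ = [[32], [-56]].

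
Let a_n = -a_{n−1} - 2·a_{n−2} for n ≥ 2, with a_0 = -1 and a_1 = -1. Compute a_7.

-17

With companion matrix A = [[-1, -2], [1, 0]], [a_n, a_{n−1}]ᵀ = A·[a_{n−1}, a_{n−2}]ᵀ, so [a_7, a_6]ᵀ = A⁶·[a_1, a_0]ᵀ.
A⁶ = [[7, 10], [-5, 2]], giving [a_7, a_6]ᵀ = [[-17], [3]].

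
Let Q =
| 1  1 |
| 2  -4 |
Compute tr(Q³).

-81

Q² = [[3, -3], [-6, 18]]
Q³ = [[-3, 15], [30, -78]]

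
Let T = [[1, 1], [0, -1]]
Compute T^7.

[[1, 1], [0, -1]]

T² = I (check: tr T = 0 and det T = -1), so T^7 = T since 7 is odd.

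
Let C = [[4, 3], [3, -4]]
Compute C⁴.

[[625, 0], [0, 625]]

C² = [[25, 0], [0, 25]]
C³ = [[100, 75], [75, -100]]
C⁴ = [[625, 0], [0, 625]]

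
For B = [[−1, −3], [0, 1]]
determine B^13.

B² = I (check: tr B = 0 and det B = −1), so B^13 = B since 13 is odd.

[[−1, −3], [0, 1]]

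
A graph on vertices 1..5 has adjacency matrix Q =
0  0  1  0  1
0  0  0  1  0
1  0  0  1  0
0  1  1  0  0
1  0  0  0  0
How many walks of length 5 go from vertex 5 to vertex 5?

0

The number of length-5 walks from vertex 5 to vertex 5 is entry (5,5) of Q^5, where Q is the adjacency matrix.
Q^2 = [[2, 0, 0, 1, 0], [0, 1, 1, 0, 0], [0, 1, 2, 0, 1], [1, 0, 0, 2, 0], [0, 0, 1, 0, 1]]
Q^3 = [[0, 1, 3, 0, 2], [1, 0, 0, 2, 0], [3, 0, 0, 3, 0], [0, 2, 3, 0, 1], [2, 0, 0, 1, 0]]
Q^4 = [[5, 0, 0, 4, 0], [0, 2, 3, 0, 1], [0, 3, 6, 0, 3], [4, 0, 0, 5, 0], [0, 1, 3, 0, 2]]
Q^5 = [[0, 4, 9, 0, 5], [4, 0, 0, 5, 0], [9, 0, 0, 9, 0], [0, 5, 9, 0, 4], [5, 0, 0, 4, 0]]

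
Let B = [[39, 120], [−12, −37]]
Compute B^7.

[[21879, 65640], [−6564, −19693]]

tr B = 2 and det B = −3, so the characteristic polynomial is λ² − (2)λ + (−3) with roots −1 and 3.
Eigenvectors give P = [[−3, 10], [1, −3]] with P⁻¹ = [[3, 10], [1, 3]], and B = P·diag(−1, 3)·P⁻¹.
Then B^7 = P·diag(−1, 2187)·P⁻¹ = [[3, 21870], [−1, −6561]] · [[3, 10], [1, 3]] = [[21879, 65640], [−6564, −19693]].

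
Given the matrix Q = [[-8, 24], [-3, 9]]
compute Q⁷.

Q² = Q (a projection; rank 1, trace 1), so Q⁷ = Q.

[[-8, 24], [-3, 9]]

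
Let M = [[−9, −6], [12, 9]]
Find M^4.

tr M = 0 and det M = −9, so the characteristic polynomial is λ² − (0)λ + (−9) with roots −3 and 3.
Eigenvectors give P = [[1, −1], [−1, 2]] with P⁻¹ = [[2, 1], [1, 1]], and M = P·diag(−3, 3)·P⁻¹.
Then M^4 = P·diag(81, 81)·P⁻¹ = [[81, −81], [−81, 162]] · [[2, 1], [1, 1]] = [[81, 0], [0, 81]].

[[81, 0], [0, 81]]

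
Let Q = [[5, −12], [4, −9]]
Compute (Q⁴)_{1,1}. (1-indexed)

tr Q = −4 and det Q = 3, so the characteristic polynomial is λ² − (−4)λ + (3) with roots −1 and −3.
Eigenvectors give P = [[2, −3], [1, −2]] with P⁻¹ = [[2, −3], [1, −2]], and Q = P·diag(−1, −3)·P⁻¹.
Then Q⁴ = P·diag(1, 81)·P⁻¹ = [[2, −243], [1, −162]] · [[2, −3], [1, −2]] = [[−239, 480], [−160, 321]].

−239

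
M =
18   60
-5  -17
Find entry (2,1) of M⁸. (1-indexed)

-6305

tr M = 1 and det M = -6, so the characteristic polynomial is λ² − (1)λ + (-6) with roots -2 and 3.
Eigenvectors give P = [[-3, 4], [1, -1]] with P⁻¹ = [[1, 4], [1, 3]], and M = P·diag(-2, 3)·P⁻¹.
Then M⁸ = P·diag(256, 6561)·P⁻¹ = [[-768, 26244], [256, -6561]] · [[1, 4], [1, 3]] = [[25476, 75660], [-6305, -18659]].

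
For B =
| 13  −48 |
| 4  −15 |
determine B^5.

[[733, −2928], [244, −975]]

tr B = −2 and det B = −3, so the characteristic polynomial is λ² − (−2)λ + (−3) with roots −3 and 1.
Eigenvectors give P = [[−3, 4], [−1, 1]] with P⁻¹ = [[1, −4], [1, −3]], and B = P·diag(−3, 1)·P⁻¹.
Then B^5 = P·diag(−243, 1)·P⁻¹ = [[729, 4], [243, 1]] · [[1, −4], [1, −3]] = [[733, −2928], [244, −975]].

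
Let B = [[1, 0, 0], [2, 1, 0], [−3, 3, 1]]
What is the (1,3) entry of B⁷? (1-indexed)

0

B = I + N where N = [[0, 0, 0], [2, 0, 0], [−3, 3, 0]] is strictly lower-triangular, so N³ = 0.
(I + N)⁷ = I + 7·N + 21·N² = [[1, 0, 0], [14, 1, 0], [105, 21, 1]].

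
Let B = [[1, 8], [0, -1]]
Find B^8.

[[1, 0], [0, 1]]

B² = I (check: tr B = 0 and det B = -1), so B^8 = I since 8 is even.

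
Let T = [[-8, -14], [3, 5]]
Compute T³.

[[-50, -98], [21, 41]]

tr T = -3 and det T = 2, so the characteristic polynomial is λ² − (-3)λ + (2) with roots -2 and -1.
Eigenvectors give P = [[7, 2], [-3, -1]] with P⁻¹ = [[1, 2], [-3, -7]], and T = P·diag(-2, -1)·P⁻¹.
Then T³ = P·diag(-8, -1)·P⁻¹ = [[-56, -2], [24, 1]] · [[1, 2], [-3, -7]] = [[-50, -98], [21, 41]].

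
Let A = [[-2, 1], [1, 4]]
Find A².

[[5, 2], [2, 17]]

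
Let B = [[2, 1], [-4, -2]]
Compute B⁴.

[[0, 0], [0, 0]]

B² = [[0, 0], [0, 0]]
B³ = [[0, 0], [0, 0]]
B⁴ = [[0, 0], [0, 0]]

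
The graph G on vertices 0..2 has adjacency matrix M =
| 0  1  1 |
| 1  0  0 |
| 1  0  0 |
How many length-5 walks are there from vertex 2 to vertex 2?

The number of length-5 walks from vertex 2 to vertex 2 is entry (2,2) of M⁵, where M is the adjacency matrix.
M² = [[2, 0, 0], [0, 1, 1], [0, 1, 1]]
M³ = [[0, 2, 2], [2, 0, 0], [2, 0, 0]]
M⁴ = [[4, 0, 0], [0, 2, 2], [0, 2, 2]]
M⁵ = [[0, 4, 4], [4, 0, 0], [4, 0, 0]]

0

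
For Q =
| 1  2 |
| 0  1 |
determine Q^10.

Q = I + N where N = [[0, 2], [0, 0]] is strictly upper-triangular, so N^2 = 0.
(I + N)^10 = I + 10·N = [[1, 20], [0, 1]].

[[1, 20], [0, 1]]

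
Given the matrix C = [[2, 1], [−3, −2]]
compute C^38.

C² = I (check: tr C = 0 and det C = −1), so C^38 = I since 38 is even.

[[1, 0], [0, 1]]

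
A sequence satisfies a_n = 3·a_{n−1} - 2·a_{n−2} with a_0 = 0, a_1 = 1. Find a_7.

With companion matrix T = [[3, -2], [1, 0]], [a_n, a_{n−1}]ᵀ = T·[a_{n−1}, a_{n−2}]ᵀ, so [a_7, a_6]ᵀ = T⁶·[a_1, a_0]ᵀ.
T⁶ = [[127, -126], [63, -62]], giving [a_7, a_6]ᵀ = [[127], [63]].

127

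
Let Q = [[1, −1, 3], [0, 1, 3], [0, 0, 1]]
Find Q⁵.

Q = I + N where N = [[0, −1, 3], [0, 0, 3], [0, 0, 0]] is strictly upper-triangular, so N³ = 0.
(I + N)⁵ = I + 5·N + 10·N² = [[1, −5, −15], [0, 1, 15], [0, 0, 1]].

[[1, −5, −15], [0, 1, 15], [0, 0, 1]]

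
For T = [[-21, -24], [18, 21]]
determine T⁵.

[[-1701, -1944], [1458, 1701]]

tr T = 0 and det T = -9, so the characteristic polynomial is λ² − (0)λ + (-9) with roots 3 and -3.
Eigenvectors give P = [[-1, 4], [1, -3]] with P⁻¹ = [[3, 4], [1, 1]], and T = P·diag(3, -3)·P⁻¹.
Then T⁵ = P·diag(243, -243)·P⁻¹ = [[-243, -972], [243, 729]] · [[3, 4], [1, 1]] = [[-1701, -1944], [1458, 1701]].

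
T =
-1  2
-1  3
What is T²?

[[-1, 4], [-2, 7]]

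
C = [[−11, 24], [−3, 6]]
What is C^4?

tr C = −5 and det C = 6, so the characteristic polynomial is λ² − (−5)λ + (6) with roots −3 and −2.
Eigenvectors give P = [[−3, 8], [−1, 3]] with P⁻¹ = [[−3, 8], [−1, 3]], and C = P·diag(−3, −2)·P⁻¹.
Then C^4 = P·diag(81, 16)·P⁻¹ = [[−243, 128], [−81, 48]] · [[−3, 8], [−1, 3]] = [[601, −1560], [195, −504]].

[[601, −1560], [195, −504]]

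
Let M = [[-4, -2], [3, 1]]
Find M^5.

tr M = -3 and det M = 2, so the characteristic polynomial is λ² − (-3)λ + (2) with roots -1 and -2.
Eigenvectors give P = [[-2, -1], [3, 1]] with P⁻¹ = [[1, 1], [-3, -2]], and M = P·diag(-1, -2)·P⁻¹.
Then M^5 = P·diag(-1, -32)·P⁻¹ = [[2, 32], [-3, -32]] · [[1, 1], [-3, -2]] = [[-94, -62], [93, 61]].

[[-94, -62], [93, 61]]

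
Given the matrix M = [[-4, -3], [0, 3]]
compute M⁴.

[[256, 75], [0, 81]]

M² = [[16, 3], [0, 9]]
M³ = [[-64, -39], [0, 27]]
M⁴ = [[256, 75], [0, 81]]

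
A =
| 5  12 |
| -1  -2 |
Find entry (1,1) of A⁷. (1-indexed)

tr A = 3 and det A = 2, so the characteristic polynomial is λ² − (3)λ + (2) with roots 2 and 1.
Eigenvectors give P = [[4, -3], [-1, 1]] with P⁻¹ = [[1, 3], [1, 4]], and A = P·diag(2, 1)·P⁻¹.
Then A⁷ = P·diag(128, 1)·P⁻¹ = [[512, -3], [-128, 1]] · [[1, 3], [1, 4]] = [[509, 1524], [-127, -380]].

509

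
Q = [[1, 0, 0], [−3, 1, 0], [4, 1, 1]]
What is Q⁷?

Q = I + N where N = [[0, 0, 0], [−3, 0, 0], [4, 1, 0]] is strictly lower-triangular, so N³ = 0.
(I + N)⁷ = I + 7·N + 21·N² = [[1, 0, 0], [−21, 1, 0], [−35, 7, 1]].

[[1, 0, 0], [−21, 1, 0], [−35, 7, 1]]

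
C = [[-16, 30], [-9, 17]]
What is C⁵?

[[-166, 330], [-99, 197]]

tr C = 1 and det C = -2, so the characteristic polynomial is λ² − (1)λ + (-2) with roots -1 and 2.
Eigenvectors give P = [[2, -5], [1, -3]] with P⁻¹ = [[3, -5], [1, -2]], and C = P·diag(-1, 2)·P⁻¹.
Then C⁵ = P·diag(-1, 32)·P⁻¹ = [[-2, -160], [-1, -96]] · [[3, -5], [1, -2]] = [[-166, 330], [-99, 197]].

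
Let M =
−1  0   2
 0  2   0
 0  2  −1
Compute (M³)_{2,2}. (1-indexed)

8

M² = [[1, 4, −4], [0, 4, 0], [0, 2, 1]]
M³ = [[−1, 0, 6], [0, 8, 0], [0, 6, −1]]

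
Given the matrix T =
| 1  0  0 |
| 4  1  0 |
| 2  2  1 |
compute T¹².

[[1, 0, 0], [48, 1, 0], [552, 24, 1]]

T = I + N where N = [[0, 0, 0], [4, 0, 0], [2, 2, 0]] is strictly lower-triangular, so N³ = 0.
(I + N)¹² = I + 12·N + 66·N² = [[1, 0, 0], [48, 1, 0], [552, 24, 1]].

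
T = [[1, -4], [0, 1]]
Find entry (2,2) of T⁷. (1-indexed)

T = I + N where N = [[0, -4], [0, 0]] is strictly upper-triangular, so N² = 0.
(I + N)⁷ = I + 7·N = [[1, -28], [0, 1]].

1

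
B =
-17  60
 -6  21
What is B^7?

[[-19673, 65580], [-6558, 21861]]

tr B = 4 and det B = 3, so the characteristic polynomial is λ² − (4)λ + (3) with roots 1 and 3.
Eigenvectors give P = [[10, -3], [3, -1]] with P⁻¹ = [[1, -3], [3, -10]], and B = P·diag(1, 3)·P⁻¹.
Then B^7 = P·diag(1, 2187)·P⁻¹ = [[10, -6561], [3, -2187]] · [[1, -3], [3, -10]] = [[-19673, 65580], [-6558, 21861]].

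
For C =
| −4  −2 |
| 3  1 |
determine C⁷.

tr C = −3 and det C = 2, so the characteristic polynomial is λ² − (−3)λ + (2) with roots −2 and −1.
Eigenvectors give P = [[1, −2], [−1, 3]] with P⁻¹ = [[3, 2], [1, 1]], and C = P·diag(−2, −1)·P⁻¹.
Then C⁷ = P·diag(−128, −1)·P⁻¹ = [[−128, 2], [128, −3]] · [[3, 2], [1, 1]] = [[−382, −254], [381, 253]].

[[−382, −254], [381, 253]]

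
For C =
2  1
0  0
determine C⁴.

[[16, 8], [0, 0]]

C² = [[4, 2], [0, 0]]
C³ = [[8, 4], [0, 0]]
C⁴ = [[16, 8], [0, 0]]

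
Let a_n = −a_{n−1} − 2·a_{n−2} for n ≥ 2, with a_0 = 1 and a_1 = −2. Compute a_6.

12

With companion matrix B = [[−1, −2], [1, 0]], [a_n, a_{n−1}]ᵀ = B·[a_{n−1}, a_{n−2}]ᵀ, so [a_6, a_5]ᵀ = B⁵·[a_1, a_0]ᵀ.
B⁵ = [[−5, 2], [−1, −6]], giving [a_6, a_5]ᵀ = [[12], [−4]].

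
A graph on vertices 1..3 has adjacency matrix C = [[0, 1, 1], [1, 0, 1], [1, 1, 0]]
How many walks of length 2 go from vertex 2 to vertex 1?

1

The number of length-2 walks from vertex 2 to vertex 1 is entry (2,1) of C^2, where C is the adjacency matrix.
C^2 = [[2, 1, 1], [1, 2, 1], [1, 1, 2]]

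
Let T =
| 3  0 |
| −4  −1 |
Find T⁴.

tr T = 2 and det T = −3, so the characteristic polynomial is λ² − (2)λ + (−3) with roots 3 and −1.
Eigenvectors give P = [[1, 0], [−1, 1]] with P⁻¹ = [[1, 0], [1, 1]], and T = P·diag(3, −1)·P⁻¹.
Then T⁴ = P·diag(81, 1)·P⁻¹ = [[81, 0], [−81, 1]] · [[1, 0], [1, 1]] = [[81, 0], [−80, 1]].

[[81, 0], [−80, 1]]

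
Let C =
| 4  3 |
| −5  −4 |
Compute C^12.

[[1, 0], [0, 1]]

C² = I (check: tr C = 0 and det C = −1), so C^12 = I since 12 is even.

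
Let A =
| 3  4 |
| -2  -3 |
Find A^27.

A² = I (check: tr A = 0 and det A = -1), so A^27 = A since 27 is odd.

[[3, 4], [-2, -3]]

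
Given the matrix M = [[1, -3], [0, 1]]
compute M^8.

M = I + N where N = [[0, -3], [0, 0]] is strictly upper-triangular, so N^2 = 0.
(I + N)^8 = I + 8·N = [[1, -24], [0, 1]].

[[1, -24], [0, 1]]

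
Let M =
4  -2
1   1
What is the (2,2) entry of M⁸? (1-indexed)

-6049

tr M = 5 and det M = 6, so the characteristic polynomial is λ² − (5)λ + (6) with roots 2 and 3.
Eigenvectors give P = [[-1, 2], [-1, 1]] with P⁻¹ = [[1, -2], [1, -1]], and M = P·diag(2, 3)·P⁻¹.
Then M⁸ = P·diag(256, 6561)·P⁻¹ = [[-256, 13122], [-256, 6561]] · [[1, -2], [1, -1]] = [[12866, -12610], [6305, -6049]].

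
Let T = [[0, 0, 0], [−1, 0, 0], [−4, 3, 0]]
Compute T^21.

T is strictly triangular, hence nilpotent: T^3 = 0, so T^21 = 0.

[[0, 0, 0], [0, 0, 0], [0, 0, 0]]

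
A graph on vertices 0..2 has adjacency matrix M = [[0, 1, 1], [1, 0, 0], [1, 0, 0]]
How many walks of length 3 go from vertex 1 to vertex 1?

The number of length-3 walks from vertex 1 to vertex 1 is entry (1,1) of M³, where M is the adjacency matrix.
M² = [[2, 0, 0], [0, 1, 1], [0, 1, 1]]
M³ = [[0, 2, 2], [2, 0, 0], [2, 0, 0]]

0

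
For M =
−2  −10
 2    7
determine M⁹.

tr M = 5 and det M = 6, so the characteristic polynomial is λ² − (5)λ + (6) with roots 2 and 3.
Eigenvectors give P = [[5, 2], [−2, −1]] with P⁻¹ = [[1, 2], [−2, −5]], and M = P·diag(2, 3)·P⁻¹.
Then M⁹ = P·diag(512, 19683)·P⁻¹ = [[2560, 39366], [−1024, −19683]] · [[1, 2], [−2, −5]] = [[−76172, −191710], [38342, 96367]].

[[−76172, −191710], [38342, 96367]]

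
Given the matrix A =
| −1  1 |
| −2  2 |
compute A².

A² = A (a projection; rank 1, trace 1), so A² = A.

[[−1, 1], [−2, 2]]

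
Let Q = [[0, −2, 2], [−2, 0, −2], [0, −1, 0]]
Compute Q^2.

[[4, −2, 4], [0, 6, −4], [2, 0, 2]]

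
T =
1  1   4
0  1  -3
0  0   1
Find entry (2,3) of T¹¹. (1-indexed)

T = I + N where N = [[0, 1, 4], [0, 0, -3], [0, 0, 0]] is strictly upper-triangular, so N³ = 0.
(I + N)¹¹ = I + 11·N + 55·N² = [[1, 11, -121], [0, 1, -33], [0, 0, 1]].

-33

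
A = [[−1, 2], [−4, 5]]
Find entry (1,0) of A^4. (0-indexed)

tr A = 4 and det A = 3, so the characteristic polynomial is λ² − (4)λ + (3) with roots 3 and 1.
Eigenvectors give P = [[1, −1], [2, −1]] with P⁻¹ = [[−1, 1], [−2, 1]], and A = P·diag(3, 1)·P⁻¹.
Then A^4 = P·diag(81, 1)·P⁻¹ = [[81, −1], [162, −1]] · [[−1, 1], [−2, 1]] = [[−79, 80], [−160, 161]].

−160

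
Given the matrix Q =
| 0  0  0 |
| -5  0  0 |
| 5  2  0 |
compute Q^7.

Q is strictly triangular, hence nilpotent: Q^3 = 0, so Q^7 = 0.

[[0, 0, 0], [0, 0, 0], [0, 0, 0]]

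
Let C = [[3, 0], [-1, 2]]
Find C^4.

[[81, 0], [-65, 16]]

tr C = 5 and det C = 6, so the characteristic polynomial is λ² − (5)λ + (6) with roots 3 and 2.
Eigenvectors give P = [[1, 0], [-1, -1]] with P⁻¹ = [[1, 0], [-1, -1]], and C = P·diag(3, 2)·P⁻¹.
Then C^4 = P·diag(81, 16)·P⁻¹ = [[81, 0], [-81, -16]] · [[1, 0], [-1, -1]] = [[81, 0], [-65, 16]].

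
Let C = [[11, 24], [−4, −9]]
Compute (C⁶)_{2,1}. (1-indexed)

tr C = 2 and det C = −3, so the characteristic polynomial is λ² − (2)λ + (−3) with roots 3 and −1.
Eigenvectors give P = [[−3, −2], [1, 1]] with P⁻¹ = [[−1, −2], [1, 3]], and C = P·diag(3, −1)·P⁻¹.
Then C⁶ = P·diag(729, 1)·P⁻¹ = [[−2187, −2], [729, 1]] · [[−1, −2], [1, 3]] = [[2185, 4368], [−728, −1455]].

−728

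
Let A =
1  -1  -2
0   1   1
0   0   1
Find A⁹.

A = I + N where N = [[0, -1, -2], [0, 0, 1], [0, 0, 0]] is strictly upper-triangular, so N³ = 0.
(I + N)⁹ = I + 9·N + 36·N² = [[1, -9, -54], [0, 1, 9], [0, 0, 1]].

[[1, -9, -54], [0, 1, 9], [0, 0, 1]]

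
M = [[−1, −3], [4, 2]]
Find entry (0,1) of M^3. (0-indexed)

M^2 = [[−11, −3], [4, −8]]
M^3 = [[−1, 27], [−36, −28]]

27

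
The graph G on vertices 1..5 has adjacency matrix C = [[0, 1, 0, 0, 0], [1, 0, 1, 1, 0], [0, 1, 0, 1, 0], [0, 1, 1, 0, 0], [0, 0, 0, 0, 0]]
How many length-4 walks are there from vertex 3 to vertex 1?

The number of length-4 walks from vertex 3 to vertex 1 is entry (3,1) of C⁴, where C is the adjacency matrix.
C² = [[1, 0, 1, 1, 0], [0, 3, 1, 1, 0], [1, 1, 2, 1, 0], [1, 1, 1, 2, 0], [0, 0, 0, 0, 0]]
C³ = [[0, 3, 1, 1, 0], [3, 2, 4, 4, 0], [1, 4, 2, 3, 0], [1, 4, 3, 2, 0], [0, 0, 0, 0, 0]]
C⁴ = [[3, 2, 4, 4, 0], [2, 11, 6, 6, 0], [4, 6, 7, 6, 0], [4, 6, 6, 7, 0], [0, 0, 0, 0, 0]]

4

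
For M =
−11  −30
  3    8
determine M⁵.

tr M = −3 and det M = 2, so the characteristic polynomial is λ² − (−3)λ + (2) with roots −1 and −2.
Eigenvectors give P = [[−3, 10], [1, −3]] with P⁻¹ = [[3, 10], [1, 3]], and M = P·diag(−1, −2)·P⁻¹.
Then M⁵ = P·diag(−1, −32)·P⁻¹ = [[3, −320], [−1, 96]] · [[3, 10], [1, 3]] = [[−311, −930], [93, 278]].

[[−311, −930], [93, 278]]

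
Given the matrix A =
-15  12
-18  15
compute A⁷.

[[-10935, 8748], [-13122, 10935]]

tr A = 0 and det A = -9, so the characteristic polynomial is λ² − (0)λ + (-9) with roots -3 and 3.
Eigenvectors give P = [[1, -2], [1, -3]] with P⁻¹ = [[3, -2], [1, -1]], and A = P·diag(-3, 3)·P⁻¹.
Then A⁷ = P·diag(-2187, 2187)·P⁻¹ = [[-2187, -4374], [-2187, -6561]] · [[3, -2], [1, -1]] = [[-10935, 8748], [-13122, 10935]].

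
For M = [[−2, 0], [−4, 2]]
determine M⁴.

[[16, 0], [0, 16]]

tr M = 0 and det M = −4, so the characteristic polynomial is λ² − (0)λ + (−4) with roots −2 and 2.
Eigenvectors give P = [[1, 0], [1, −1]] with P⁻¹ = [[1, 0], [1, −1]], and M = P·diag(−2, 2)·P⁻¹.
Then M⁴ = P·diag(16, 16)·P⁻¹ = [[16, 0], [16, −16]] · [[1, 0], [1, −1]] = [[16, 0], [0, 16]].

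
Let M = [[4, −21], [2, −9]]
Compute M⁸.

[[−37574, 132405], [−12610, 44391]]

tr M = −5 and det M = 6, so the characteristic polynomial is λ² − (−5)λ + (6) with roots −2 and −3.
Eigenvectors give P = [[7, 3], [2, 1]] with P⁻¹ = [[1, −3], [−2, 7]], and M = P·diag(−2, −3)·P⁻¹.
Then M⁸ = P·diag(256, 6561)·P⁻¹ = [[1792, 19683], [512, 6561]] · [[1, −3], [−2, 7]] = [[−37574, 132405], [−12610, 44391]].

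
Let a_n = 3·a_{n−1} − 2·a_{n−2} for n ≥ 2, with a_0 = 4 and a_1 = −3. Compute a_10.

With companion matrix Q = [[3, −2], [1, 0]], [a_n, a_{n−1}]ᵀ = Q·[a_{n−1}, a_{n−2}]ᵀ, so [a_10, a_9]ᵀ = Q⁹·[a_1, a_0]ᵀ.
Q⁹ = [[1023, −1022], [511, −510]], giving [a_10, a_9]ᵀ = [[−7157], [−3573]].

−7157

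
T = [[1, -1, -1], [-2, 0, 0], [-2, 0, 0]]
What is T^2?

[[5, -1, -1], [-2, 2, 2], [-2, 2, 2]]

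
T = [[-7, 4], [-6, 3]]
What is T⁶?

tr T = -4 and det T = 3, so the characteristic polynomial is λ² − (-4)λ + (3) with roots -3 and -1.
Eigenvectors give P = [[-1, -2], [-1, -3]] with P⁻¹ = [[-3, 2], [1, -1]], and T = P·diag(-3, -1)·P⁻¹.
Then T⁶ = P·diag(729, 1)·P⁻¹ = [[-729, -2], [-729, -3]] · [[-3, 2], [1, -1]] = [[2185, -1456], [2184, -1455]].

[[2185, -1456], [2184, -1455]]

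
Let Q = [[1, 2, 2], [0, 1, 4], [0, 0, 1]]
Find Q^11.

Q = I + N where N = [[0, 2, 2], [0, 0, 4], [0, 0, 0]] is strictly upper-triangular, so N^3 = 0.
(I + N)^11 = I + 11·N + 55·N^2 = [[1, 22, 462], [0, 1, 44], [0, 0, 1]].

[[1, 22, 462], [0, 1, 44], [0, 0, 1]]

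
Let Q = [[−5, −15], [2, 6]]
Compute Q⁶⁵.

[[−5, −15], [2, 6]]

Q² = Q (a projection; rank 1, trace 1), so Q⁶⁵ = Q.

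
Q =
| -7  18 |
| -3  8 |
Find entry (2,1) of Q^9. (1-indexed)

tr Q = 1 and det Q = -2, so the characteristic polynomial is λ² − (1)λ + (-2) with roots -1 and 2.
Eigenvectors give P = [[3, 2], [1, 1]] with P⁻¹ = [[1, -2], [-1, 3]], and Q = P·diag(-1, 2)·P⁻¹.
Then Q^9 = P·diag(-1, 512)·P⁻¹ = [[-3, 1024], [-1, 512]] · [[1, -2], [-1, 3]] = [[-1027, 3078], [-513, 1538]].

-513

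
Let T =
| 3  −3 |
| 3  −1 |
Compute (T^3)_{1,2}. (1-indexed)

6

T^2 = [[0, −6], [6, −8]]
T^3 = [[−18, 6], [−6, −10]]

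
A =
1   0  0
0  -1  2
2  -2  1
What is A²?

[[1, 0, 0], [4, -3, 0], [4, 0, -3]]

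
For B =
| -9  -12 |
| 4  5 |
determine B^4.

tr B = -4 and det B = 3, so the characteristic polynomial is λ² − (-4)λ + (3) with roots -1 and -3.
Eigenvectors give P = [[-3, -2], [2, 1]] with P⁻¹ = [[1, 2], [-2, -3]], and B = P·diag(-1, -3)·P⁻¹.
Then B^4 = P·diag(1, 81)·P⁻¹ = [[-3, -162], [2, 81]] · [[1, 2], [-2, -3]] = [[321, 480], [-160, -239]].

[[321, 480], [-160, -239]]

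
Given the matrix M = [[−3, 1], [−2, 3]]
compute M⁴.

[[49, 0], [0, 49]]

M² = [[7, 0], [0, 7]]
M³ = [[−21, 7], [−14, 21]]
M⁴ = [[49, 0], [0, 49]]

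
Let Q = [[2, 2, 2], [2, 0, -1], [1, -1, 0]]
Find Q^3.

Q^2 = [[10, 2, 2], [3, 5, 4], [0, 2, 3]]
Q^3 = [[26, 18, 18], [20, 2, 1], [7, -3, -2]]

[[26, 18, 18], [20, 2, 1], [7, -3, -2]]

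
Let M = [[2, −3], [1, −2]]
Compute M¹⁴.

M² = I (check: tr M = 0 and det M = −1), so M¹⁴ = I since 14 is even.

[[1, 0], [0, 1]]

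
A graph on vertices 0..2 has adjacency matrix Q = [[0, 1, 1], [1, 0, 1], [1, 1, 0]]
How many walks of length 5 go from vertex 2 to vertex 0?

11

The number of length-5 walks from vertex 2 to vertex 0 is entry (2,0) of Q⁵, where Q is the adjacency matrix.
Q² = [[2, 1, 1], [1, 2, 1], [1, 1, 2]]
Q³ = [[2, 3, 3], [3, 2, 3], [3, 3, 2]]
Q⁴ = [[6, 5, 5], [5, 6, 5], [5, 5, 6]]
Q⁵ = [[10, 11, 11], [11, 10, 11], [11, 11, 10]]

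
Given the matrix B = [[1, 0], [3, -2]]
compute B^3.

[[1, 0], [9, -8]]

tr B = -1 and det B = -2, so the characteristic polynomial is λ² − (-1)λ + (-2) with roots 1 and -2.
Eigenvectors give P = [[1, 0], [1, -1]] with P⁻¹ = [[1, 0], [1, -1]], and B = P·diag(1, -2)·P⁻¹.
Then B^3 = P·diag(1, -8)·P⁻¹ = [[1, 0], [1, 8]] · [[1, 0], [1, -1]] = [[1, 0], [9, -8]].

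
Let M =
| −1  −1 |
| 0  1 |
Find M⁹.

M² = I (check: tr M = 0 and det M = −1), so M⁹ = M since 9 is odd.

[[−1, −1], [0, 1]]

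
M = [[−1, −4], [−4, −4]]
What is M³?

M² = [[17, 20], [20, 32]]
M³ = [[−97, −148], [−148, −208]]

[[−97, −148], [−148, −208]]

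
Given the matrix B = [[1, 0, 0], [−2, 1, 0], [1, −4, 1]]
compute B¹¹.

[[1, 0, 0], [−22, 1, 0], [451, −44, 1]]

B = I + N where N = [[0, 0, 0], [−2, 0, 0], [1, −4, 0]] is strictly lower-triangular, so N³ = 0.
(I + N)¹¹ = I + 11·N + 55·N² = [[1, 0, 0], [−22, 1, 0], [451, −44, 1]].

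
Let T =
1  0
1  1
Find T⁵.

[[1, 0], [5, 1]]

T = I + N where N = [[0, 0], [1, 0]] is strictly lower-triangular, so N² = 0.
(I + N)⁵ = I + 5·N = [[1, 0], [5, 1]].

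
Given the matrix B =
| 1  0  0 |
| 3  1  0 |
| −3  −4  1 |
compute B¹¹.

[[1, 0, 0], [33, 1, 0], [−693, −44, 1]]

B = I + N where N = [[0, 0, 0], [3, 0, 0], [−3, −4, 0]] is strictly lower-triangular, so N³ = 0.
(I + N)¹¹ = I + 11·N + 55·N² = [[1, 0, 0], [33, 1, 0], [−693, −44, 1]].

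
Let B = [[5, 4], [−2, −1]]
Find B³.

[[53, 52], [−26, −25]]

tr B = 4 and det B = 3, so the characteristic polynomial is λ² − (4)λ + (3) with roots 3 and 1.
Eigenvectors give P = [[−2, 1], [1, −1]] with P⁻¹ = [[−1, −1], [−1, −2]], and B = P·diag(3, 1)·P⁻¹.
Then B³ = P·diag(27, 1)·P⁻¹ = [[−54, 1], [27, −1]] · [[−1, −1], [−1, −2]] = [[53, 52], [−26, −25]].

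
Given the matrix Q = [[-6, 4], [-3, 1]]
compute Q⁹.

tr Q = -5 and det Q = 6, so the characteristic polynomial is λ² − (-5)λ + (6) with roots -3 and -2.
Eigenvectors give P = [[4, 1], [3, 1]] with P⁻¹ = [[1, -1], [-3, 4]], and Q = P·diag(-3, -2)·P⁻¹.
Then Q⁹ = P·diag(-19683, -512)·P⁻¹ = [[-78732, -512], [-59049, -512]] · [[1, -1], [-3, 4]] = [[-77196, 76684], [-57513, 57001]].

[[-77196, 76684], [-57513, 57001]]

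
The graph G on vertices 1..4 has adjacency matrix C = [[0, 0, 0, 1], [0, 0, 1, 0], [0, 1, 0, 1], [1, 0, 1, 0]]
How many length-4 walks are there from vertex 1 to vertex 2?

The number of length-4 walks from vertex 1 to vertex 2 is entry (1,2) of C⁴, where C is the adjacency matrix.
C² = [[1, 0, 1, 0], [0, 1, 0, 1], [1, 0, 2, 0], [0, 1, 0, 2]]
C³ = [[0, 1, 0, 2], [1, 0, 2, 0], [0, 2, 0, 3], [2, 0, 3, 0]]
C⁴ = [[2, 0, 3, 0], [0, 2, 0, 3], [3, 0, 5, 0], [0, 3, 0, 5]]

0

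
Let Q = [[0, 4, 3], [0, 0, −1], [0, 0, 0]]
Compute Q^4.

Q is strictly triangular, hence nilpotent: Q^3 = 0, so Q^4 = 0.

[[0, 0, 0], [0, 0, 0], [0, 0, 0]]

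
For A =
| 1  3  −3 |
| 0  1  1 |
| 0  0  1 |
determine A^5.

[[1, 15, 15], [0, 1, 5], [0, 0, 1]]

A = I + N where N = [[0, 3, −3], [0, 0, 1], [0, 0, 0]] is strictly upper-triangular, so N^3 = 0.
(I + N)^5 = I + 5·N + 10·N^2 = [[1, 15, 15], [0, 1, 5], [0, 0, 1]].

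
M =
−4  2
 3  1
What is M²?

[[22, −6], [−9, 7]]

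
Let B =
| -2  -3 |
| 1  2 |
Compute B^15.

B² = I (check: tr B = 0 and det B = -1), so B^15 = B since 15 is odd.

[[-2, -3], [1, 2]]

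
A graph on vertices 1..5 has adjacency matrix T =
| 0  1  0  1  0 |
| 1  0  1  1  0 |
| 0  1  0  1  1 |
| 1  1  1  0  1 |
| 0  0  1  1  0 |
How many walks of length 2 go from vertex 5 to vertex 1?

1

The number of length-2 walks from vertex 5 to vertex 1 is entry (5,1) of T², where T is the adjacency matrix.
T² = [[2, 1, 2, 1, 1], [1, 3, 1, 2, 2], [2, 1, 3, 2, 1], [1, 2, 2, 4, 1], [1, 2, 1, 1, 2]]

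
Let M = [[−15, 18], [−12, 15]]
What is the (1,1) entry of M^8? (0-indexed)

6561

tr M = 0 and det M = −9, so the characteristic polynomial is λ² − (0)λ + (−9) with roots −3 and 3.
Eigenvectors give P = [[−3, 1], [−2, 1]] with P⁻¹ = [[−1, 1], [−2, 3]], and M = P·diag(−3, 3)·P⁻¹.
Then M^8 = P·diag(6561, 6561)·P⁻¹ = [[−19683, 6561], [−13122, 6561]] · [[−1, 1], [−2, 3]] = [[6561, 0], [0, 6561]].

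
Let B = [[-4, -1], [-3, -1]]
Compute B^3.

B^2 = [[19, 5], [15, 4]]
B^3 = [[-91, -24], [-72, -19]]

[[-91, -24], [-72, -19]]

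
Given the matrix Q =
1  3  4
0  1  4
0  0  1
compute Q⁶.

[[1, 18, 204], [0, 1, 24], [0, 0, 1]]

Q = I + N where N = [[0, 3, 4], [0, 0, 4], [0, 0, 0]] is strictly upper-triangular, so N³ = 0.
(I + N)⁶ = I + 6·N + 15·N² = [[1, 18, 204], [0, 1, 24], [0, 0, 1]].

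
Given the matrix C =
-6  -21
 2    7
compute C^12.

[[-6, -21], [2, 7]]

C² = C (a projection; rank 1, trace 1), so C^12 = C.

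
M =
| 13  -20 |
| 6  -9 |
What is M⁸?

tr M = 4 and det M = 3, so the characteristic polynomial is λ² − (4)λ + (3) with roots 1 and 3.
Eigenvectors give P = [[-5, 2], [-3, 1]] with P⁻¹ = [[1, -2], [3, -5]], and M = P·diag(1, 3)·P⁻¹.
Then M⁸ = P·diag(1, 6561)·P⁻¹ = [[-5, 13122], [-3, 6561]] · [[1, -2], [3, -5]] = [[39361, -65600], [19680, -32799]].

[[39361, -65600], [19680, -32799]]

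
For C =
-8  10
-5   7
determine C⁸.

tr C = -1 and det C = -6, so the characteristic polynomial is λ² − (-1)λ + (-6) with roots 2 and -3.
Eigenvectors give P = [[1, 2], [1, 1]] with P⁻¹ = [[-1, 2], [1, -1]], and C = P·diag(2, -3)·P⁻¹.
Then C⁸ = P·diag(256, 6561)·P⁻¹ = [[256, 13122], [256, 6561]] · [[-1, 2], [1, -1]] = [[12866, -12610], [6305, -6049]].

[[12866, -12610], [6305, -6049]]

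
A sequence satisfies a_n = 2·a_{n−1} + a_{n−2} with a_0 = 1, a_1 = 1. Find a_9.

With companion matrix B = [[2, 1], [1, 0]], [a_n, a_{n−1}]ᵀ = B·[a_{n−1}, a_{n−2}]ᵀ, so [a_9, a_8]ᵀ = B^8·[a_1, a_0]ᵀ.
B^8 = [[985, 408], [408, 169]], giving [a_9, a_8]ᵀ = [[1393], [577]].

1393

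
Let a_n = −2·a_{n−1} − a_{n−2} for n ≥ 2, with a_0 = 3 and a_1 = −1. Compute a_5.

With companion matrix C = [[−2, −1], [1, 0]], [a_n, a_{n−1}]ᵀ = C·[a_{n−1}, a_{n−2}]ᵀ, so [a_5, a_4]ᵀ = C⁴·[a_1, a_0]ᵀ.
C⁴ = [[5, 4], [−4, −3]], giving [a_5, a_4]ᵀ = [[7], [−5]].

7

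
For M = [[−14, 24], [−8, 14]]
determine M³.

tr M = 0 and det M = −4, so the characteristic polynomial is λ² − (0)λ + (−4) with roots 2 and −2.
Eigenvectors give P = [[−3, 2], [−2, 1]] with P⁻¹ = [[1, −2], [2, −3]], and M = P·diag(2, −2)·P⁻¹.
Then M³ = P·diag(8, −8)·P⁻¹ = [[−24, −16], [−16, −8]] · [[1, −2], [2, −3]] = [[−56, 96], [−32, 56]].

[[−56, 96], [−32, 56]]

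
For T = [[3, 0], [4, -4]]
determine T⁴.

T² = [[9, 0], [-4, 16]]
T³ = [[27, 0], [52, -64]]
T⁴ = [[81, 0], [-100, 256]]

[[81, 0], [-100, 256]]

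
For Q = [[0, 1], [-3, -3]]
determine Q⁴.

[[-18, -9], [27, 9]]

Q² = [[-3, -3], [9, 6]]
Q³ = [[9, 6], [-18, -9]]
Q⁴ = [[-18, -9], [27, 9]]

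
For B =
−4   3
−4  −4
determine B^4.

B^2 = [[4, −24], [32, 4]]
B^3 = [[80, 108], [−144, 80]]
B^4 = [[−752, −192], [256, −752]]

[[−752, −192], [256, −752]]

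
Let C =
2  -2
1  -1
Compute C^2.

[[2, -2], [1, -1]]

C² = C (a projection; rank 1, trace 1), so C^2 = C.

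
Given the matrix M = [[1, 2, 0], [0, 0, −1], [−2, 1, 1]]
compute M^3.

[[5, 0, −4], [4, 3, 0], [−4, −8, 3]]

M^2 = [[1, 2, −2], [2, −1, −1], [−4, −3, 0]]
M^3 = [[5, 0, −4], [4, 3, 0], [−4, −8, 3]]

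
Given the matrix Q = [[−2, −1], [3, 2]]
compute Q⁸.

[[1, 0], [0, 1]]

Q² = I (check: tr Q = 0 and det Q = −1), so Q⁸ = I since 8 is even.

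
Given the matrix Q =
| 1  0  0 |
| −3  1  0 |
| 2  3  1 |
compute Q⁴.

Q = I + N where N = [[0, 0, 0], [−3, 0, 0], [2, 3, 0]] is strictly lower-triangular, so N³ = 0.
(I + N)⁴ = I + 4·N + 6·N² = [[1, 0, 0], [−12, 1, 0], [−46, 12, 1]].

[[1, 0, 0], [−12, 1, 0], [−46, 12, 1]]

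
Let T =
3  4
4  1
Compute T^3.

[[139, 116], [116, 81]]

T^2 = [[25, 16], [16, 17]]
T^3 = [[139, 116], [116, 81]]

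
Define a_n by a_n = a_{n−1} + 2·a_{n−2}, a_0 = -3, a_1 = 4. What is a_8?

82

With companion matrix B = [[1, 2], [1, 0]], [a_n, a_{n−1}]ᵀ = B·[a_{n−1}, a_{n−2}]ᵀ, so [a_8, a_7]ᵀ = B⁷·[a_1, a_0]ᵀ.
B⁷ = [[85, 86], [43, 42]], giving [a_8, a_7]ᵀ = [[82], [46]].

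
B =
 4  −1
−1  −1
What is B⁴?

[[298, −57], [−57, 13]]

B² = [[17, −3], [−3, 2]]
B³ = [[71, −14], [−14, 1]]
B⁴ = [[298, −57], [−57, 13]]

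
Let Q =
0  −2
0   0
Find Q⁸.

Q is strictly triangular, hence nilpotent: Q² = 0, so Q⁸ = 0.

[[0, 0], [0, 0]]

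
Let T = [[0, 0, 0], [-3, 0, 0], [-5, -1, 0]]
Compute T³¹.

[[0, 0, 0], [0, 0, 0], [0, 0, 0]]

T is strictly triangular, hence nilpotent: T³ = 0, so T³¹ = 0.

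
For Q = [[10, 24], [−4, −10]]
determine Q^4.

tr Q = 0 and det Q = −4, so the characteristic polynomial is λ² − (0)λ + (−4) with roots −2 and 2.
Eigenvectors give P = [[−2, 3], [1, −1]] with P⁻¹ = [[1, 3], [1, 2]], and Q = P·diag(−2, 2)·P⁻¹.
Then Q^4 = P·diag(16, 16)·P⁻¹ = [[−32, 48], [16, −16]] · [[1, 3], [1, 2]] = [[16, 0], [0, 16]].

[[16, 0], [0, 16]]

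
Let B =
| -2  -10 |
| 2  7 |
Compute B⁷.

[[-8108, -20590], [4118, 10423]]

tr B = 5 and det B = 6, so the characteristic polynomial is λ² − (5)λ + (6) with roots 3 and 2.
Eigenvectors give P = [[-2, 5], [1, -2]] with P⁻¹ = [[2, 5], [1, 2]], and B = P·diag(3, 2)·P⁻¹.
Then B⁷ = P·diag(2187, 128)·P⁻¹ = [[-4374, 640], [2187, -256]] · [[2, 5], [1, 2]] = [[-8108, -20590], [4118, 10423]].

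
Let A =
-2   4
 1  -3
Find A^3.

[[-36, 92], [23, -59]]

A^2 = [[8, -20], [-5, 13]]
A^3 = [[-36, 92], [23, -59]]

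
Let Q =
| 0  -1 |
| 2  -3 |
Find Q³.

tr Q = -3 and det Q = 2, so the characteristic polynomial is λ² − (-3)λ + (2) with roots -2 and -1.
Eigenvectors give P = [[1, 1], [2, 1]] with P⁻¹ = [[-1, 1], [2, -1]], and Q = P·diag(-2, -1)·P⁻¹.
Then Q³ = P·diag(-8, -1)·P⁻¹ = [[-8, -1], [-16, -1]] · [[-1, 1], [2, -1]] = [[6, -7], [14, -15]].

[[6, -7], [14, -15]]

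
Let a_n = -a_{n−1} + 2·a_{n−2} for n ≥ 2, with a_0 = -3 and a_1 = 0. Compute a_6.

With companion matrix A = [[-1, 2], [1, 0]], [a_n, a_{n−1}]ᵀ = A·[a_{n−1}, a_{n−2}]ᵀ, so [a_6, a_5]ᵀ = A⁵·[a_1, a_0]ᵀ.
A⁵ = [[-21, 22], [11, -10]], giving [a_6, a_5]ᵀ = [[-66], [30]].

-66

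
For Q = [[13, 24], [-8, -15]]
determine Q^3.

[[85, 168], [-56, -111]]

tr Q = -2 and det Q = -3, so the characteristic polynomial is λ² − (-2)λ + (-3) with roots 1 and -3.
Eigenvectors give P = [[-2, -3], [1, 2]] with P⁻¹ = [[-2, -3], [1, 2]], and Q = P·diag(1, -3)·P⁻¹.
Then Q^3 = P·diag(1, -27)·P⁻¹ = [[-2, 81], [1, -54]] · [[-2, -3], [1, 2]] = [[85, 168], [-56, -111]].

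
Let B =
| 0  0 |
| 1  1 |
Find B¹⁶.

[[0, 0], [1, 1]]

B² = B (a projection; rank 1, trace 1), so B¹⁶ = B.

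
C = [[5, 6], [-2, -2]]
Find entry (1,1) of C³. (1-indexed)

29

tr C = 3 and det C = 2, so the characteristic polynomial is λ² − (3)λ + (2) with roots 2 and 1.
Eigenvectors give P = [[2, 3], [-1, -2]] with P⁻¹ = [[2, 3], [-1, -2]], and C = P·diag(2, 1)·P⁻¹.
Then C³ = P·diag(8, 1)·P⁻¹ = [[16, 3], [-8, -2]] · [[2, 3], [-1, -2]] = [[29, 42], [-14, -20]].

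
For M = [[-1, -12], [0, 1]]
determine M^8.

[[1, 0], [0, 1]]

M² = I (check: tr M = 0 and det M = -1), so M^8 = I since 8 is even.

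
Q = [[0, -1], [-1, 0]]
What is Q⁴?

Q² = I (check: tr Q = 0 and det Q = -1), so Q⁴ = I since 4 is even.

[[1, 0], [0, 1]]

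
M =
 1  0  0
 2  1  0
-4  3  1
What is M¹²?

[[1, 0, 0], [24, 1, 0], [348, 36, 1]]

M = I + N where N = [[0, 0, 0], [2, 0, 0], [-4, 3, 0]] is strictly lower-triangular, so N³ = 0.
(I + N)¹² = I + 12·N + 66·N² = [[1, 0, 0], [24, 1, 0], [348, 36, 1]].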